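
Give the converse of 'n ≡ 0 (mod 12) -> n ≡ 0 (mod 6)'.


The converse of (P → Q) is (Q → P). It is not in general equivalent to the original.
Here P = 'n ≡ 0 (mod 12)' and Q = 'n ≡ 0 (mod 6)'.

If n ≡ 0 (mod 6), then n ≡ 0 (mod 12).


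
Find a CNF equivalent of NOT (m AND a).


Step 1: Apply De Morgan: ¬(m ∧ a) = ¬m ∨ ¬a.

(NOT m) OR (NOT a)


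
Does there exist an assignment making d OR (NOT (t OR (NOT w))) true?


Search for a satisfying assignment over {d, t, w}.
Try d=T, t=F, w=F: the formula evaluates to T.
A satisfying assignment exists.

Satisfiable.


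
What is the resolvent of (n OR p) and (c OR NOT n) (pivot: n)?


The clauses contain complementary literals n and NOTn.
Resolution eliminates this pair and disjoins the remaining literals (merging duplicates).

(p OR c)


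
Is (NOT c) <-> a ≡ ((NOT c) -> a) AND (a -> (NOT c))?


Compare truth tables:
a | c | φ | ψ
-------------
F | F | F | F
T | F | T | T
F | T | T | T
T | T | F | F
The columns φ and ψ agree on every row.

Yes, they are logically equivalent.


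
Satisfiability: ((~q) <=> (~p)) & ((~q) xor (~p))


Check all 4 assignments over {p, q}:
p | q | φ
---------
False | False | False
True | False | False
False | True | False
True | True | False
No assignment makes the formula true.

Unsatisfiable.


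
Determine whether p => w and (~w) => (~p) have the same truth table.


Compare truth tables:
p | w | φ | ψ
-------------
False | False | True | True
True | False | False | False
False | True | True | True
True | True | True | True
The columns φ and ψ agree on every row.

Yes, they are logically equivalent.


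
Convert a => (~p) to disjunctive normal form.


Step 1: Rewrite a → (¬p) as ¬a ∨ (¬p).

(~a) | (~p)


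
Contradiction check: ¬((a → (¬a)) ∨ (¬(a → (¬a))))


Truth table over {a}:
a | φ
-----
F | F
T | F
Every row is false.

Yes, it is a contradiction.


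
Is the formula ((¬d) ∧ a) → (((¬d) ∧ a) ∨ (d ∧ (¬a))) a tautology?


Build the truth table over {a, d}:
a | d | φ
---------
F | F | T
T | F | T
F | T | T
T | T | T
Every row evaluates to true.

Yes, it is a tautology.


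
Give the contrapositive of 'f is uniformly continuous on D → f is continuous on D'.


The contrapositive of (P → Q) is (¬Q → ¬P); it is logically equivalent to the original.
Here P = 'f is uniformly continuous on D' and Q = 'f is continuous on D'.

If not (f is continuous on D), then not (f is uniformly continuous on D).


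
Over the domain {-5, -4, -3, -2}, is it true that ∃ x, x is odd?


Evaluate the predicate on each element: -5:T, -4:F, -3:T, -2:F.
Witness x = -5 satisfies the predicate.

T


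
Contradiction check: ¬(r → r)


Truth table over {r}:
r | φ
-----
F | F
T | F
Every row is false.

Yes, it is a contradiction.


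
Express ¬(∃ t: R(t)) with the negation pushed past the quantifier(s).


¬(∀ x: φ) = ∃ x: ¬φ, and ¬(∃ x: φ) = ∀ x: ¬φ.
Apply to the existential statement.

∀ t: ¬(R(t))


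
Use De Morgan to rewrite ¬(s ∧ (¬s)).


De Morgan: the negation of a conjunction is the disjunction of the negations.
Distribute ¬ across ∧, flipping it to ∨, and negate each literal.

(¬s) ∨ s


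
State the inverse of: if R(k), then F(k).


The inverse of (P → Q) is (¬P → ¬Q). It is equivalent to the converse, not to the original.
Here P = 'R(k)' and Q = 'F(k)'.

If not (R(k)), then not (F(k)).


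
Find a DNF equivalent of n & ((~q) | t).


Step 1: Distribute ∧ over ∨: n ∧ ((¬q) ∨ t) = (n ∧ (¬q)) ∨ (n ∧ t).

(n & (~q)) | (n & t)


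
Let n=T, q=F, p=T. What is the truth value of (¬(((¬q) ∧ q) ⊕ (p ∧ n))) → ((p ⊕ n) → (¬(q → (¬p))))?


Substitute n=T, q=F, p=T:
… (earlier sub-steps elided)
(¬q) ∧ q = T ∧ F = F
p ∧ n = T ∧ T = T
((¬q) ∧ q) ⊕ (p ∧ n) = F ⊕ T = T
¬(((¬q) ∧ q) ⊕ (p ∧ n)) = F
p ⊕ n = T ⊕ T = F
¬p = F
q → (¬p) = F → F = T
¬(q → (¬p)) = F
(p ⊕ n) → (¬(q → (¬p))) = F → F = T
(¬(((¬q) ∧ q) ⊕ (p ∧ n))) → ((p ⊕ n) → (¬(q → (¬p)))) = F → T = T

T


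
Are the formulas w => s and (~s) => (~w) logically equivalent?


Compare truth tables:
s | w | φ | ψ
-------------
False | False | True | True
True | False | True | True
False | True | False | False
True | True | True | True
The columns φ and ψ agree on every row.

Yes, they are logically equivalent.


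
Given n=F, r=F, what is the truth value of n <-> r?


Biconditional is true when both operands have the same truth value.
Substitute: n=F, r=F.
F <-> F evaluates to T.

T


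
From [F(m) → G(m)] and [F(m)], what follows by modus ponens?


Modus ponens: from (P → Q) and P, infer Q.
P = 'F(m)' is asserted, and P → Q holds, so Q follows.

G(m).


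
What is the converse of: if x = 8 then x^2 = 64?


The converse of (P → Q) is (Q → P). It is not in general equivalent to the original.
Here P = 'x = 8' and Q = 'x^2 = 64'.

If x^2 = 64, then x = 8.


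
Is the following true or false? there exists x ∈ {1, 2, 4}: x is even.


Evaluate the predicate on each element: 1:F, 2:T, 4:T.
Witness x = 2 satisfies the predicate.

T


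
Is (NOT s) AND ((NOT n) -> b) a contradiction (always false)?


Truth table over {b, n, s}:
b | n | s | φ
-------------
F | F | F | F
T | F | F | T
F | T | F | T
T | T | F | T
F | F | T | F
T | F | T | F
F | T | T | F
T | T | T | F
Satisfying assignment at row 2: b=T, n=F, s=F gives T.

No, it is not a contradiction.


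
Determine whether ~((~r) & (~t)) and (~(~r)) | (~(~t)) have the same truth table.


Compare truth tables:
r | t | φ | ψ
-------------
False | False | False | False
True | False | True | True
False | True | True | True
True | True | True | True
The columns φ and ψ agree on every row.

Yes, they are logically equivalent.


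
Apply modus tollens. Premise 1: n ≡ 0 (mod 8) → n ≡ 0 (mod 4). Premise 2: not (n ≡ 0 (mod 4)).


Modus tollens: from (P → Q) and ¬Q, infer ¬P.
Q = 'n ≡ 0 (mod 4)' is denied; since P → Q, P must also fail.

Not (n ≡ 0 (mod 8)).


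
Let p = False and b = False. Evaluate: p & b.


Conjunction is true only when both operands are true.
Substitute: p=False, b=False.
False & False evaluates to False.

False


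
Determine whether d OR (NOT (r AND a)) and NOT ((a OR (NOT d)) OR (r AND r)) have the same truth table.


Compare truth tables:
a | d | r | φ | ψ
-----------------
F | F | F | T | F
T | F | F | T | F
F | T | F | T | T
T | T | F | T | F
F | F | T | T | F
T | F | T | F | F
F | T | T | T | F
T | T | T | T | F
They differ at row 1 (a=F, d=F, r=F): φ=T but ψ=F.

No, they are not logically equivalent.


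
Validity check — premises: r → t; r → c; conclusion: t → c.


This is (no valid rule). There exist truth assignments where the premises are all true but the conclusion is false.

Invalid.


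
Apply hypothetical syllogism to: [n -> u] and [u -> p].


Hypothetical syllogism: from (P → Q) and (Q → R), infer (P → R).
Chain the two implications through the shared middle term 'u'.

n -> p


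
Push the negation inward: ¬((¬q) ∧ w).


De Morgan: the negation of a conjunction is the disjunction of the negations.
Distribute ¬ across ∧, flipping it to ∨, and negate each literal.

q ∨ (¬w)


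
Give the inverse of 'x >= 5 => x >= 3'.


The inverse of (P → Q) is (¬P → ¬Q). It is equivalent to the converse, not to the original.
Here P = 'x >= 5' and Q = 'x >= 3'.

If not (x >= 5), then not (x >= 3).


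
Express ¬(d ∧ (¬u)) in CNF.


Step 1: Apply De Morgan: ¬(d ∧ (¬u)) = ¬d ∨ ¬(¬u).
Step 2: Eliminate any double negations (¬¬X = X).

(¬d) ∨ u


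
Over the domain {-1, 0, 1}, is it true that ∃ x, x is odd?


Evaluate the predicate on each element: -1:T, 0:F, 1:T.
Witness x = -1 satisfies the predicate.

T


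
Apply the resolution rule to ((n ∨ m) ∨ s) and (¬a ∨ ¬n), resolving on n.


The clauses contain complementary literals n and ¬n.
Resolution eliminates this pair and disjoins the remaining literals (merging duplicates).

((s ∨ m) ∨ ¬a)


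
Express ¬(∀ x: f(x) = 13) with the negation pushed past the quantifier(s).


¬(∀ x: φ) = ∃ x: ¬φ, and ¬(∃ x: φ) = ∀ x: ¬φ.
Apply to the universal statement.

∃ x: ¬(f(x) = 13)


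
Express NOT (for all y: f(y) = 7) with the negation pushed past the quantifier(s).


¬(for all x: φ) = there exists x: ¬φ, and ¬(there exists x: φ) = for all x: ¬φ.
Apply to the universal statement.

there exists y: NOT(f(y) = 7)


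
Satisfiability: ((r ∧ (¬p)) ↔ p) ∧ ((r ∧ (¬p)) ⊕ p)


Check all 4 assignments over {p, r}:
p | r | φ
---------
F | F | F
T | F | F
F | T | F
T | T | F
No assignment makes the formula true.

Unsatisfiable.


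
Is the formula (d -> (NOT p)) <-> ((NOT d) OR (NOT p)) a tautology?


Build the truth table over {d, p}:
d | p | φ
---------
F | F | T
T | F | T
F | T | T
T | T | T
Every row evaluates to true.

Yes, it is a tautology.


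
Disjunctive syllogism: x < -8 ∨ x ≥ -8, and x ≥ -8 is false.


Disjunctive syllogism: from (P ∨ Q) and ¬P, infer Q.
One disjunct, 'x ≥ -8', is ruled out; the other must hold.

x < -8


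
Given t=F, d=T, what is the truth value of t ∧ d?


Conjunction is true only when both operands are true.
Substitute: t=F, d=T.
F ∧ T evaluates to F.

F


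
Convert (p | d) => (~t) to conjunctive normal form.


Step 1: Rewrite as ¬(p ∨ d) ∨ (¬t) = (¬p ∧ ¬d) ∨ (¬t).
Step 2: Distribute ∨ over ∧.

((~p) | (~t)) & ((~d) | (~t))


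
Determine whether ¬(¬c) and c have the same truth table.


Compare truth tables:
c | φ | ψ
---------
F | F | F
T | T | T
The columns φ and ψ agree on every row.

Yes, they are logically equivalent.


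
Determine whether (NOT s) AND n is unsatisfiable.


Truth table over {n, s}:
n | s | φ
---------
F | F | F
T | F | T
F | T | F
T | T | F
Satisfying assignment at row 2: n=T, s=F gives T.

No, it is not a contradiction.


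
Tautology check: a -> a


Build the truth table over {a}:
a | φ
-----
F | T
T | T
Every row evaluates to true.

Yes, it is a tautology.


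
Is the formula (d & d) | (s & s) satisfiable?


Search for a satisfying assignment over {d, s}.
Try d=True, s=False: the formula evaluates to True.
A satisfying assignment exists.

Satisfiable.


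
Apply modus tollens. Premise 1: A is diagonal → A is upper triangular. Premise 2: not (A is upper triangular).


Modus tollens: from (P → Q) and ¬Q, infer ¬P.
Q = 'A is upper triangular' is denied; since P → Q, P must also fail.

Not (A is diagonal).


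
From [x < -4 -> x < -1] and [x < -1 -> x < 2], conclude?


Hypothetical syllogism: from (P → Q) and (Q → R), infer (P → R).
Chain the two implications through the shared middle term 'x < -1'.

x < -4 -> x < 2


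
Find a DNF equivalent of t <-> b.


Step 1: t ↔ b is true exactly when both agree: (t ∧ b) ∨ (¬t ∧ ¬b).

(t AND b) OR ((NOT t) AND (NOT b))


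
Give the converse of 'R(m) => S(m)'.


The converse of (P → Q) is (Q → P). It is not in general equivalent to the original.
Here P = 'R(m)' and Q = 'S(m)'.

If S(m), then R(m).


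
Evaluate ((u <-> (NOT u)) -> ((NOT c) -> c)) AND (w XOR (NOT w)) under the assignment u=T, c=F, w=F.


Substitute u=T, c=F, w=F:
NOT u = F
u <-> (NOT u) = T <-> F = F
NOT c = T
(NOT c) -> c = T -> F = F
(u <-> (NOT u)) -> ((NOT c) -> c) = F -> F = T
NOT w = T
w XOR (NOT w) = F XOR T = T
((u <-> (NOT u)) -> ((NOT c) -> c)) AND (w XOR (NOT w)) = T AND T = T

T


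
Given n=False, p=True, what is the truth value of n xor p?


Exclusive or is true when exactly one operand is true.
Substitute: n=False, p=True.
False xor True evaluates to True.

True


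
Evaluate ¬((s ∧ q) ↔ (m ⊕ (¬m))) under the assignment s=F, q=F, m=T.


Substitute s=F, q=F, m=T:
s ∧ q = F ∧ F = F
¬m = F
m ⊕ (¬m) = T ⊕ F = T
(s ∧ q) ↔ (m ⊕ (¬m)) = F ↔ T = F
¬((s ∧ q) ↔ (m ⊕ (¬m))) = T

T


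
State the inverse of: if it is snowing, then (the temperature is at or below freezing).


The inverse of (P → Q) is (¬P → ¬Q). It is equivalent to the converse, not to the original.
Here P = 'it is snowing' and Q = '(the temperature is at or below freezing)'.

If not (it is snowing), then not ((the temperature is at or below freezing)).


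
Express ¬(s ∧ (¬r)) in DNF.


Step 1: Apply De Morgan: ¬(s ∧ (¬r)) = ¬s ∨ ¬(¬r).
Step 2: Eliminate any double negations (¬¬X = X).

(¬s) ∨ r


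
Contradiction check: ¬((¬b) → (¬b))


Truth table over {b}:
b | φ
-----
F | F
T | F
Every row is false.

Yes, it is a contradiction.


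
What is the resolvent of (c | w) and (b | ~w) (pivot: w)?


The clauses contain complementary literals w and ~w.
Resolution eliminates this pair and disjoins the remaining literals (merging duplicates).

(c | b)


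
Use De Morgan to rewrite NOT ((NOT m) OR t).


De Morgan: the negation of a disjunction is the conjunction of the negations.
Distribute NOT across OR, flipping it to AND, and negate each literal.

m AND (NOT t)


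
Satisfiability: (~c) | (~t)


Search for a satisfying assignment over {c, t}.
Try c=False, t=False: the formula evaluates to True.
A satisfying assignment exists.

Satisfiable.


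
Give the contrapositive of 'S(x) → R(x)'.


The contrapositive of (P → Q) is (¬Q → ¬P); it is logically equivalent to the original.
Here P = 'S(x)' and Q = 'R(x)'.

If not (R(x)), then not (S(x)).


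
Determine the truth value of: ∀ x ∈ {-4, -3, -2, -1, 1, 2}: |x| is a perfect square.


Evaluate the predicate on each element: -4:T, -3:F, -2:F, -1:T, 1:T, 2:F.
Counterexample x = -3 fails the predicate.

F


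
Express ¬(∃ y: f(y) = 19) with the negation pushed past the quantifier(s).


¬(∀ x: φ) = ∃ x: ¬φ, and ¬(∃ x: φ) = ∀ x: ¬φ.
Apply to the existential statement.

∀ y: ¬(f(y) = 19)


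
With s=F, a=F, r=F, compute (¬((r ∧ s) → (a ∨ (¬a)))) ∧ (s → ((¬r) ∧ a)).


Substitute s=F, a=F, r=F:
r ∧ s = F ∧ F = F
¬a = T
a ∨ (¬a) = F ∨ T = T
(r ∧ s) → (a ∨ (¬a)) = F → T = T
¬((r ∧ s) → (a ∨ (¬a))) = F
¬r = T
(¬r) ∧ a = T ∧ F = F
s → ((¬r) ∧ a) = F → F = T
(¬((r ∧ s) → (a ∨ (¬a)))) ∧ (s → ((¬r) ∧ a)) = F ∧ T = F

F


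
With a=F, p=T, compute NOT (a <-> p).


Substitute a=F, p=T:
a <-> p = F <-> T = F
NOT (a <-> p) = T

T


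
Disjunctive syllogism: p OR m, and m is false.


Disjunctive syllogism: from (P ∨ Q) and ¬P, infer Q.
One disjunct, 'm', is ruled out; the other must hold.

p


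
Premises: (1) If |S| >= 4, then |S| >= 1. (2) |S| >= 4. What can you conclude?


Modus ponens: from (P → Q) and P, infer Q.
P = '|S| >= 4' is asserted, and P → Q holds, so Q follows.

|S| >= 1.


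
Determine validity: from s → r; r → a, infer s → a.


This matches the form of hypothetical syllogism: the conclusion follows in every model of the premises.

Valid.


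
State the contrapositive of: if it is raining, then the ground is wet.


The contrapositive of (P → Q) is (¬Q → ¬P); it is logically equivalent to the original.
Here P = 'it is raining' and Q = 'the ground is wet'.

If not (the ground is wet), then not (it is raining).


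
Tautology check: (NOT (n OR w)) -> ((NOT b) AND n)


Build the truth table over {b, n, w}:
b | n | w | φ
-------------
F | F | F | F
T | F | F | F
F | T | F | T
T | T | F | T
F | F | T | T
T | F | T | T
F | T | T | T
T | T | T | T
Counterexample at row 1: with b=F, n=F, w=F, the formula is F.

No, it is not a tautology.


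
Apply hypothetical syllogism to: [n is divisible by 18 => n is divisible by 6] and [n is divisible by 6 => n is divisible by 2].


Hypothetical syllogism: from (P → Q) and (Q → R), infer (P → R).
Chain the two implications through the shared middle term 'n is divisible by 6'.

n is divisible by 18 => n is divisible by 2


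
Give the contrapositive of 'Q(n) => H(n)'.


The contrapositive of (P → Q) is (¬Q → ¬P); it is logically equivalent to the original.
Here P = 'Q(n)' and Q = 'H(n)'.

If not (H(n)), then not (Q(n)).


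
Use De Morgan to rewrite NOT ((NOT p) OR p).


De Morgan: the negation of a disjunction is the conjunction of the negations.
Distribute NOT across OR, flipping it to AND, and negate each literal.

p AND (NOT p)


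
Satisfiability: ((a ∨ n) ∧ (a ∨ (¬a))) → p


Search for a satisfying assignment over {a, n, p}.
Try a=F, n=F, p=F: the formula evaluates to T.
A satisfying assignment exists.

Satisfiable.


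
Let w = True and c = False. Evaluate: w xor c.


Exclusive or is true when exactly one operand is true.
Substitute: w=True, c=False.
True xor False evaluates to True.

True


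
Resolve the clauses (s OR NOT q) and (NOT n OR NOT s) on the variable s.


The clauses contain complementary literals s and NOTs.
Resolution eliminates this pair and disjoins the remaining literals (merging duplicates).

(NOT q OR NOT n)


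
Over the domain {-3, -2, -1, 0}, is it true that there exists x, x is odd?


Evaluate the predicate on each element: -3:T, -2:F, -1:T, 0:F.
Witness x = -3 satisfies the predicate.

T


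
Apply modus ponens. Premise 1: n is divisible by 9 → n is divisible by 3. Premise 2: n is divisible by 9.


Modus ponens: from (P → Q) and P, infer Q.
P = 'n is divisible by 9' is asserted, and P → Q holds, so Q follows.

n is divisible by 3.


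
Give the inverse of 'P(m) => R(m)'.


The inverse of (P → Q) is (¬P → ¬Q). It is equivalent to the converse, not to the original.
Here P = 'P(m)' and Q = 'R(m)'.

If not (P(m)), then not (R(m)).


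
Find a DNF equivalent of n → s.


Step 1: Rewrite n → s as ¬n ∨ s.

(¬n) ∨ s


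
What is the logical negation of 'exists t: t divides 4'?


¬(forall x: φ) = exists x: ¬φ, and ¬(exists x: φ) = forall x: ¬φ.
Apply to the existential statement.

forall t: ~(t divides 4)


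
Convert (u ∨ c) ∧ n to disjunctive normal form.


Step 1: Distribute ∧ over ∨: (u ∨ c) ∧ n = (u ∧ n) ∨ (c ∧ n).

(u ∧ n) ∨ (c ∧ n)


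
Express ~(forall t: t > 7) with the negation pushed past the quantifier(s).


¬(forall x: φ) = exists x: ¬φ, and ¬(exists x: φ) = forall x: ¬φ.
Apply to the universal statement.

exists t: ~(t > 7)


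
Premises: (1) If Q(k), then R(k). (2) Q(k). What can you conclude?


Modus ponens: from (P → Q) and P, infer Q.
P = 'Q(k)' is asserted, and P → Q holds, so Q follows.

R(k).


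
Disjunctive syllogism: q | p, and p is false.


Disjunctive syllogism: from (P ∨ Q) and ¬P, infer Q.
One disjunct, 'p', is ruled out; the other must hold.

q


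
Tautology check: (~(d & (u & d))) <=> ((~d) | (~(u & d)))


Build the truth table over {d, u}:
d | u | φ
---------
False | False | True
True | False | True
False | True | True
True | True | True
Every row evaluates to true.

Yes, it is a tautology.


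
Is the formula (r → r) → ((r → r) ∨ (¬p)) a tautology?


Build the truth table over {p, r}:
p | r | φ
---------
F | F | T
T | F | T
F | T | T
T | T | T
Every row evaluates to true.

Yes, it is a tautology.


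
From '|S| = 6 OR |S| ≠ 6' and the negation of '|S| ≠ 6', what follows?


Disjunctive syllogism: from (P ∨ Q) and ¬P, infer Q.
One disjunct, '|S| ≠ 6', is ruled out; the other must hold.

|S| = 6


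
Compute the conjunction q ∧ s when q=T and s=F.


Conjunction is true only when both operands are true.
Substitute: q=T, s=F.
T ∧ F evaluates to F.

F


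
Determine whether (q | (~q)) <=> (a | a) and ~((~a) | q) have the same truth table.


Compare truth tables:
a | q | φ | ψ
-------------
False | False | False | False
True | False | True | True
False | True | False | False
True | True | True | False
They differ at row 4 (a=True, q=True): φ=True but ψ=False.

No, they are not logically equivalent.


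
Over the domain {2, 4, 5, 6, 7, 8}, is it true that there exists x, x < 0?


Evaluate the predicate on each element: 2:F, 4:F, 5:F, 6:F, 7:F, 8:F.
No element satisfies the predicate.

F


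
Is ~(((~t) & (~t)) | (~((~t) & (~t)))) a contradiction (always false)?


Truth table over {t}:
t | φ
-----
False | False
True | False
Every row is false.

Yes, it is a contradiction.


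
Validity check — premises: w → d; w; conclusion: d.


This matches the form of modus ponens: the conclusion follows in every model of the premises.

Valid.


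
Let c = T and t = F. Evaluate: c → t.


Implication is false only when antecedent is true and consequent is false.
Substitute: c=T, t=F.
T → F evaluates to F.

F


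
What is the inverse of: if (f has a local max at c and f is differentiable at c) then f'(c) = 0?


The inverse of (P → Q) is (¬P → ¬Q). It is equivalent to the converse, not to the original.
Here P = '(f has a local max at c and f is differentiable at c)' and Q = 'f'(c) = 0'.

If not ((f has a local max at c and f is differentiable at c)), then not (f'(c) = 0).


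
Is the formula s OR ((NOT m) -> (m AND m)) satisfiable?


Search for a satisfying assignment over {m, s}.
Try m=T, s=F: the formula evaluates to T.
A satisfying assignment exists.

Satisfiable.


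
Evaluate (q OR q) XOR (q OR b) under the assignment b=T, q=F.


Substitute b=T, q=F:
q OR q = F OR F = F
q OR b = F OR T = T
(q OR q) XOR (q OR b) = F XOR T = T

T


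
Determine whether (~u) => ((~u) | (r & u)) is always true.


Build the truth table over {r, u}:
r | u | φ
---------
False | False | True
True | False | True
False | True | True
True | True | True
Every row evaluates to true.

Yes, it is a tautology.


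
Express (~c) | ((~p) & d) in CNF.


Step 1: Distribute ∨ over ∧: (¬c) ∨ ((¬p) ∧ d) = ((¬c) ∨ (¬p)) ∧ ((¬c) ∨ d).

((~c) | (~p)) & ((~c) | d)


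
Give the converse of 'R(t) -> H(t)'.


The converse of (P → Q) is (Q → P). It is not in general equivalent to the original.
Here P = 'R(t)' and Q = 'H(t)'.

If H(t), then R(t).


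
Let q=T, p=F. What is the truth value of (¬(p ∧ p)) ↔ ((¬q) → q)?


Substitute q=T, p=F:
p ∧ p = F ∧ F = F
¬(p ∧ p) = T
¬q = F
(¬q) → q = F → T = T
(¬(p ∧ p)) ↔ ((¬q) → q) = T ↔ T = T

T


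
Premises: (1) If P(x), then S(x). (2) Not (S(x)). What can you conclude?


Modus tollens: from (P → Q) and ¬Q, infer ¬P.
Q = 'S(x)' is denied; since P → Q, P must also fail.

Not (P(x)).


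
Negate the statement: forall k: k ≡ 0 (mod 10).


¬(forall x: φ) = exists x: ¬φ, and ¬(exists x: φ) = forall x: ¬φ.
Apply to the universal statement.

exists k: ~(k ≡ 0 (mod 10))


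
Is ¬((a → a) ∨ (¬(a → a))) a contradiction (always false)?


Truth table over {a}:
a | φ
-----
F | F
T | F
Every row is false.

Yes, it is a contradiction.


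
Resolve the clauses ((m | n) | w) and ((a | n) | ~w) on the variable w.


The clauses contain complementary literals w and ~w.
Resolution eliminates this pair and disjoins the remaining literals (merging duplicates).

((n | m) | a)


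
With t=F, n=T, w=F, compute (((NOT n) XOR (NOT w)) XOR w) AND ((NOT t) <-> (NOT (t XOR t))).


Substitute t=F, n=T, w=F:
NOT n = F
NOT w = T
(NOT n) XOR (NOT w) = F XOR T = T
((NOT n) XOR (NOT w)) XOR w = T XOR F = T
NOT t = T
t XOR t = F XOR F = F
NOT (t XOR t) = T
(NOT t) <-> (NOT (t XOR t)) = T <-> T = T
(((NOT n) XOR (NOT w)) XOR w) AND ((NOT t) <-> (NOT (t XOR t))) = T AND T = T

T


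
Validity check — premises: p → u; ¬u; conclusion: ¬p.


This matches the form of modus tollens: the conclusion follows in every model of the premises.

Valid.


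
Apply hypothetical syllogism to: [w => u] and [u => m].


Hypothetical syllogism: from (P → Q) and (Q → R), infer (P → R).
Chain the two implications through the shared middle term 'u'.

w => m


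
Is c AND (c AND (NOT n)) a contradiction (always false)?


Truth table over {c, n}:
c | n | φ
---------
F | F | F
T | F | T
F | T | F
T | T | F
Satisfying assignment at row 2: c=T, n=F gives T.

No, it is not a contradiction.


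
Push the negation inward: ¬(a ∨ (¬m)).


De Morgan: the negation of a disjunction is the conjunction of the negations.
Distribute ¬ across ∨, flipping it to ∧, and negate each literal.

(¬a) ∧ m


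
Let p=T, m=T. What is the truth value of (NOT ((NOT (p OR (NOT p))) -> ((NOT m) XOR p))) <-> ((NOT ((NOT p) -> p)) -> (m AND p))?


Substitute p=T, m=T:
… (earlier sub-steps elided)
NOT m = F
(NOT m) XOR p = F XOR T = T
(NOT (p OR (NOT p))) -> ((NOT m) XOR p) = F -> T = T
NOT ((NOT (p OR (NOT p))) -> ((NOT m) XOR p)) = F
NOT p = F
(NOT p) -> p = F -> T = T
NOT ((NOT p) -> p) = F
m AND p = T AND T = T
(NOT ((NOT p) -> p)) -> (m AND p) = F -> T = T
(NOT ((NOT (p OR (NOT p))) -> ((NOT m) XOR p))) <-> ((NOT ((NOT p) -> p)) -> (m AND p)) = F <-> T = F

F


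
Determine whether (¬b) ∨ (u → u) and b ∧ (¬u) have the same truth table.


Compare truth tables:
b | u | φ | ψ
-------------
F | F | T | F
T | F | T | T
F | T | T | F
T | T | T | F
They differ at row 1 (b=F, u=F): φ=T but ψ=F.

No, they are not logically equivalent.


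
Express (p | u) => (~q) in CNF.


Step 1: Rewrite as ¬(p ∨ u) ∨ (¬q) = (¬p ∧ ¬u) ∨ (¬q).
Step 2: Distribute ∨ over ∧.

((~p) | (~q)) & ((~u) | (~q))


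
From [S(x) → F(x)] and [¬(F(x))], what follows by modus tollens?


Modus tollens: from (P → Q) and ¬Q, infer ¬P.
Q = 'F(x)' is denied; since P → Q, P must also fail.

Not (S(x)).


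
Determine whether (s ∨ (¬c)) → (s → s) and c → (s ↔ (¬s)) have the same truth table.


Compare truth tables:
c | s | φ | ψ
-------------
F | F | T | T
T | F | T | F
F | T | T | T
T | T | T | F
They differ at row 2 (c=T, s=F): φ=T but ψ=F.

No, they are not logically equivalent.


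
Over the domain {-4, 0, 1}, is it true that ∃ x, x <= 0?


Evaluate the predicate on each element: -4:T, 0:T, 1:F.
Witness x = -4 satisfies the predicate.

T


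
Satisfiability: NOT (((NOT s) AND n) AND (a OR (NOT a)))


Search for a satisfying assignment over {a, n, s}.
Try a=F, n=F, s=F: the formula evaluates to T.
A satisfying assignment exists.

Satisfiable.


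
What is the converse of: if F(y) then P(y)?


The converse of (P → Q) is (Q → P). It is not in general equivalent to the original.
Here P = 'F(y)' and Q = 'P(y)'.

If P(y), then F(y).


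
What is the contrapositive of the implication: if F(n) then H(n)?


The contrapositive of (P → Q) is (¬Q → ¬P); it is logically equivalent to the original.
Here P = 'F(n)' and Q = 'H(n)'.

If not (H(n)), then not (F(n)).


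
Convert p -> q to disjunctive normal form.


Step 1: Rewrite p → q as ¬p ∨ q.

(NOT p) OR q


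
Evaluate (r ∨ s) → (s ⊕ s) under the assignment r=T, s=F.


Substitute r=T, s=F:
r ∨ s = T ∨ F = T
s ⊕ s = F ⊕ F = F
(r ∨ s) → (s ⊕ s) = T → F = F

F


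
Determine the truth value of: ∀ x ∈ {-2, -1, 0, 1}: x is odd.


Evaluate the predicate on each element: -2:F, -1:T, 0:F, 1:T.
Counterexample x = -2 fails the predicate.

F


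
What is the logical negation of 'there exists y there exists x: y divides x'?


Negation flips each quantifier (∀↔∃) and negates the inner predicate.
¬(there exists y there exists x: φ) = for all y for all x: ¬φ.

for all y for all x: NOT(y divides x)


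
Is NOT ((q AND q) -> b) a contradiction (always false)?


Truth table over {b, q}:
b | q | φ
---------
F | F | F
T | F | F
F | T | T
T | T | F
Satisfying assignment at row 3: b=F, q=T gives T.

No, it is not a contradiction.


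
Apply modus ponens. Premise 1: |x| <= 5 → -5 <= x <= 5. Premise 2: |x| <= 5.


Modus ponens: from (P → Q) and P, infer Q.
P = '|x| <= 5' is asserted, and P → Q holds, so Q follows.

-5 <= x <= 5.


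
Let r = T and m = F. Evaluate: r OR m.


Disjunction is false only when both operands are false.
Substitute: r=T, m=F.
T OR F evaluates to T.

T


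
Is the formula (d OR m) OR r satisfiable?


Search for a satisfying assignment over {d, m, r}.
Try d=T, m=F, r=F: the formula evaluates to T.
A satisfying assignment exists.

Satisfiable.


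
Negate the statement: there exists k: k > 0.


¬(for all x: φ) = there exists x: ¬φ, and ¬(there exists x: φ) = for all x: ¬φ.
Apply to the existential statement.

for all k: NOT(k > 0)


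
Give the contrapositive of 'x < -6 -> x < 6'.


The contrapositive of (P → Q) is (¬Q → ¬P); it is logically equivalent to the original.
Here P = 'x < -6' and Q = 'x < 6'.

If not (x < 6), then not (x < -6).


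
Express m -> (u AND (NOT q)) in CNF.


Step 1: Rewrite m → (u ∧ (¬q)) as ¬m ∨ (u ∧ (¬q)).
Step 2: Distribute ∨ over ∧.

((NOT m) OR u) AND ((NOT m) OR (NOT q))


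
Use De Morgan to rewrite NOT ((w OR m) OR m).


De Morgan: the negation of a disjunction is the conjunction of the negations.
Distribute NOT across OR, flipping it to AND, and negate each literal.

((NOT w) AND (NOT m)) AND (NOT m)


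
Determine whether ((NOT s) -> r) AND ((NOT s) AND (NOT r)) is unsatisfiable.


Truth table over {r, s}:
r | s | φ
---------
F | F | F
T | F | F
F | T | F
T | T | F
Every row is false.

Yes, it is a contradiction.


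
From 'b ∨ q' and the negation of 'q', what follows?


Disjunctive syllogism: from (P ∨ Q) and ¬P, infer Q.
One disjunct, 'q', is ruled out; the other must hold.

b


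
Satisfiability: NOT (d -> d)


Check all 2 assignments over {d}:
d | φ
-----
F | F
T | F
No assignment makes the formula true.

Unsatisfiable.


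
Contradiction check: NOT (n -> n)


Truth table over {n}:
n | φ
-----
F | F
T | F
Every row is false.

Yes, it is a contradiction.


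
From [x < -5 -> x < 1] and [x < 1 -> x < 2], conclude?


Hypothetical syllogism: from (P → Q) and (Q → R), infer (P → R).
Chain the two implications through the shared middle term 'x < 1'.

x < -5 -> x < 2


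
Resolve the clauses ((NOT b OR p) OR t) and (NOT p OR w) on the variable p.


The clauses contain complementary literals p and NOTp.
Resolution eliminates this pair and disjoins the remaining literals (merging duplicates).

((t OR NOT b) OR w)


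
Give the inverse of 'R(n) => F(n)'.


The inverse of (P → Q) is (¬P → ¬Q). It is equivalent to the converse, not to the original.
Here P = 'R(n)' and Q = 'F(n)'.

If not (R(n)), then not (F(n)).


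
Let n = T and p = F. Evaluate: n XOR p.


Exclusive or is true when exactly one operand is true.
Substitute: n=T, p=F.
T XOR F evaluates to T.

T


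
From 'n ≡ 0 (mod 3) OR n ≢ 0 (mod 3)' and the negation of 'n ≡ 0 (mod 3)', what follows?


Disjunctive syllogism: from (P ∨ Q) and ¬P, infer Q.
One disjunct, 'n ≡ 0 (mod 3)', is ruled out; the other must hold.

n ≢ 0 (mod 3)


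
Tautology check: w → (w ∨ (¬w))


Build the truth table over {w}:
w | φ
-----
F | T
T | T
Every row evaluates to true.

Yes, it is a tautology.


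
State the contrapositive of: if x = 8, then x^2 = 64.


The contrapositive of (P → Q) is (¬Q → ¬P); it is logically equivalent to the original.
Here P = 'x = 8' and Q = 'x^2 = 64'.

If not (x^2 = 64), then not (x = 8).


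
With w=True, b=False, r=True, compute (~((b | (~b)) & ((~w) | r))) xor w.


Substitute w=True, b=False, r=True:
~b = True
b | (~b) = False | True = True
~w = False
(~w) | r = False | True = True
(b | (~b)) & ((~w) | r) = True & True = True
~((b | (~b)) & ((~w) | r)) = False
(~((b | (~b)) & ((~w) | r))) xor w = False xor True = True

True


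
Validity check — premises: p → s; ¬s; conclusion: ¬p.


This matches the form of modus tollens: the conclusion follows in every model of the premises.

Valid.


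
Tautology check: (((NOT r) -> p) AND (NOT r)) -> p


Build the truth table over {p, r}:
p | r | φ
---------
F | F | T
T | F | T
F | T | T
T | T | T
Every row evaluates to true.

Yes, it is a tautology.


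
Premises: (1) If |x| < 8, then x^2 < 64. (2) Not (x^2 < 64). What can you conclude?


Modus tollens: from (P → Q) and ¬Q, infer ¬P.
Q = 'x^2 < 64' is denied; since P → Q, P must also fail.

Not (|x| < 8).


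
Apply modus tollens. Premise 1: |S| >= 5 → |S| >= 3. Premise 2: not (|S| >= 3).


Modus tollens: from (P → Q) and ¬Q, infer ¬P.
Q = '|S| >= 3' is denied; since P → Q, P must also fail.

Not (|S| >= 5).


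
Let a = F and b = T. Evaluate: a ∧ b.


Conjunction is true only when both operands are true.
Substitute: a=F, b=T.
F ∧ T evaluates to F.

F


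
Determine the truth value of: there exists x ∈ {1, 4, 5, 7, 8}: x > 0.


Evaluate the predicate on each element: 1:T, 4:T, 5:T, 7:T, 8:T.
Witness x = 1 satisfies the predicate.

T


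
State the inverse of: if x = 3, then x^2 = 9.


The inverse of (P → Q) is (¬P → ¬Q). It is equivalent to the converse, not to the original.
Here P = 'x = 3' and Q = 'x^2 = 9'.

If not (x = 3), then not (x^2 = 9).


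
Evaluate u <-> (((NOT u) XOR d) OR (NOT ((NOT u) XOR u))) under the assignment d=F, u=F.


Substitute d=F, u=F:
NOT u = T
(NOT u) XOR d = T XOR F = T
NOT u = T
(NOT u) XOR u = T XOR F = T
NOT ((NOT u) XOR u) = F
((NOT u) XOR d) OR (NOT ((NOT u) XOR u)) = T OR F = T
u <-> (((NOT u) XOR d) OR (NOT ((NOT u) XOR u))) = F <-> T = F

F


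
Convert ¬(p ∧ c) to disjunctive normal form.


Step 1: Apply De Morgan: ¬(p ∧ c) = ¬p ∨ ¬c.

(¬p) ∨ (¬c)


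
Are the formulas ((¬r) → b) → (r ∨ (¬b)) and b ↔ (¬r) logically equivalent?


Compare truth tables:
b | r | φ | ψ
-------------
F | F | T | F
T | F | F | T
F | T | T | T
T | T | T | F
They differ at row 1 (b=F, r=F): φ=T but ψ=F.

No, they are not logically equivalent.


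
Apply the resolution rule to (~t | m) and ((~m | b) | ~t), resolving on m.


The clauses contain complementary literals m and ~m.
Resolution eliminates this pair and disjoins the remaining literals (merging duplicates).

(~t | b)


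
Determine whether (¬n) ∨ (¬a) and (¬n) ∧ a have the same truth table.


Compare truth tables:
a | n | φ | ψ
-------------
F | F | T | F
T | F | T | T
F | T | T | F
T | T | F | F
They differ at row 1 (a=F, n=F): φ=T but ψ=F.

No, they are not logically equivalent.


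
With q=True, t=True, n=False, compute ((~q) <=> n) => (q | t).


Substitute q=True, t=True, n=False:
~q = False
(~q) <=> n = False <=> False = True
q | t = True | True = True
((~q) <=> n) => (q | t) = True => True = True

True


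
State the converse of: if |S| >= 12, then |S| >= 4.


The converse of (P → Q) is (Q → P). It is not in general equivalent to the original.
Here P = '|S| >= 12' and Q = '|S| >= 4'.

If |S| >= 4, then |S| >= 12.


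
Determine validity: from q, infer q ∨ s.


This matches the form of disjunction introduction: the conclusion follows in every model of the premises.

Valid.


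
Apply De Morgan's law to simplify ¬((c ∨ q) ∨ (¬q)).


De Morgan: the negation of a disjunction is the conjunction of the negations.
Distribute ¬ across ∨, flipping it to ∧, and negate each literal.

((¬c) ∧ (¬q)) ∧ q


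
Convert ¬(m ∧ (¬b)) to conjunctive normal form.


Step 1: Apply De Morgan: ¬(m ∧ (¬b)) = ¬m ∨ ¬(¬b).
Step 2: Eliminate any double negations (¬¬X = X).

(¬m) ∨ b


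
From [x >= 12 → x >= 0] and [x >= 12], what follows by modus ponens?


Modus ponens: from (P → Q) and P, infer Q.
P = 'x >= 12' is asserted, and P → Q holds, so Q follows.

x >= 0.


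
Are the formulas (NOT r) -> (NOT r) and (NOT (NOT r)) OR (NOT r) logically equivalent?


Compare truth tables:
r | φ | ψ
---------
F | T | T
T | T | T
The columns φ and ψ agree on every row.

Yes, they are logically equivalent.


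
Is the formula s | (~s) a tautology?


Build the truth table over {s}:
s | φ
-----
False | True
True | True
Every row evaluates to true.

Yes, it is a tautology.


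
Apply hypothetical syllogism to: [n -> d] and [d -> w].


Hypothetical syllogism: from (P → Q) and (Q → R), infer (P → R).
Chain the two implications through the shared middle term 'd'.

n -> w


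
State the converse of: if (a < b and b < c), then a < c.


The converse of (P → Q) is (Q → P). It is not in general equivalent to the original.
Here P = '(a < b and b < c)' and Q = 'a < c'.

If a < c, then (a < b and b < c).


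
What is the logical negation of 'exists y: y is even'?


¬(forall x: φ) = exists x: ¬φ, and ¬(exists x: φ) = forall x: ¬φ.
Apply to the existential statement.

forall y: ~(y is even)


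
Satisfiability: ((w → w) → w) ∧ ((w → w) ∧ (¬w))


Check all 2 assignments over {w}:
w | φ
-----
F | F
T | F
No assignment makes the formula true.

Unsatisfiable.


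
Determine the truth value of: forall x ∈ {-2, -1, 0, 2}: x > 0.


Evaluate the predicate on each element: -2:False, -1:False, 0:False, 2:True.
Counterexample x = -2 fails the predicate.

False


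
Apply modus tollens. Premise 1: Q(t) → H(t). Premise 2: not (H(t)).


Modus tollens: from (P → Q) and ¬Q, infer ¬P.
Q = 'H(t)' is denied; since P → Q, P must also fail.

Not (Q(t)).


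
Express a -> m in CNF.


Step 1: Rewrite a → m as ¬a ∨ m.

(NOT a) OR m


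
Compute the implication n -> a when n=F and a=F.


Implication is false only when antecedent is true and consequent is false.
Substitute: n=F, a=F.
F -> F evaluates to T.

T


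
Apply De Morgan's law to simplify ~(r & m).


De Morgan: the negation of a conjunction is the disjunction of the negations.
Distribute ~ across &, flipping it to |, and negate each literal.

(~r) | (~m)


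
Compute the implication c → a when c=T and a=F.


Implication is false only when antecedent is true and consequent is false.
Substitute: c=T, a=F.
T → F evaluates to F.

F


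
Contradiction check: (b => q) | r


Truth table over {b, q, r}:
b | q | r | φ
-------------
False | False | False | True
True | False | False | False
False | True | False | True
True | True | False | True
False | False | True | True
True | False | True | True
False | True | True | True
True | True | True | True
Satisfying assignment at row 1: b=False, q=False, r=False gives True.

No, it is not a contradiction.


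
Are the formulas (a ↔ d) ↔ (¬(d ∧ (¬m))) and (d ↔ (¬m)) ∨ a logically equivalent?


Compare truth tables:
a | d | m | φ | ψ
-----------------
F | F | F | T | F
T | F | F | F | T
F | T | F | T | T
T | T | F | F | T
F | F | T | T | T
T | F | T | F | T
F | T | T | F | F
T | T | T | T | T
They differ at row 1 (a=F, d=F, m=F): φ=T but ψ=F.

No, they are not logically equivalent.


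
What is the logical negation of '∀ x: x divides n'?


¬(∀ x: φ) = ∃ x: ¬φ, and ¬(∃ x: φ) = ∀ x: ¬φ.
Apply to the universal statement.

∃ x: ¬(x divides n)


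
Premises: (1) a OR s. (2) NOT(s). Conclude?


Disjunctive syllogism: from (P ∨ Q) and ¬P, infer Q.
One disjunct, 's', is ruled out; the other must hold.

a


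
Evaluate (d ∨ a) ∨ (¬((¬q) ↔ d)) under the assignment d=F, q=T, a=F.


Substitute d=F, q=T, a=F:
d ∨ a = F ∨ F = F
¬q = F
(¬q) ↔ d = F ↔ F = T
¬((¬q) ↔ d) = F
(d ∨ a) ∨ (¬((¬q) ↔ d)) = F ∨ F = F

F
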